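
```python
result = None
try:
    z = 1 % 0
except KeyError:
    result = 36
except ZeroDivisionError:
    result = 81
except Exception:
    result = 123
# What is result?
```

Step-by-step execution trace:
1. `z = 1 % 0` raises ZeroDivisionError.
2. `except KeyError` does not match ZeroDivisionError; skipped.
3. `except ZeroDivisionError` matches → result = 81.
4. Remaining except clauses are skipped.
Result: 81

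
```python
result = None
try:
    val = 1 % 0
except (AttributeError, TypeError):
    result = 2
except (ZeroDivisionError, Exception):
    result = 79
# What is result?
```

Step-by-step execution trace:
1. `val = 1 % 0` raises ZeroDivisionError.
2. `except (AttributeError, TypeError)` does not match ZeroDivisionError; skipped.
3. `except (ZeroDivisionError, Exception)` matches (ZeroDivisionError is in the tuple) → result = 79.
Result: 79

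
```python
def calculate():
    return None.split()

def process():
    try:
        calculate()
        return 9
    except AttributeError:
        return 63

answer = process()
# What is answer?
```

Step-by-step execution trace:
1. `process()` calls `calculate()`.
2. `calculate()` evaluates `None.split()`, which raises AttributeError; it propagates to the caller.
3. `return 9` is not reached.
4. `except AttributeError` in process matches → returns 63.
5. answer = 63.
Result: 63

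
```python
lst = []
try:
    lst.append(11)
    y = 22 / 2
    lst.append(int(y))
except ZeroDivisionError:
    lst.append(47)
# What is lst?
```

Step-by-step execution trace:
1. try: `lst.append(11)` → lst = [11].
2. `y = 22 / 2` → y = 11.0. No exception raised.
3. `lst.append(int(y))` → lst = [11, 11].
4. `except ZeroDivisionError` is skipped (no exception was raised).
Result: [11, 11]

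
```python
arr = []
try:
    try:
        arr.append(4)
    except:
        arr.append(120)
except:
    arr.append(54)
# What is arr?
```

Step-by-step execution trace:
1. Inner try: `arr.append(4)` → arr = [4]. No exception raised.
2. Inner `except` is skipped.
3. Inner try completes normally; outer `except` is skipped.
Result: [4]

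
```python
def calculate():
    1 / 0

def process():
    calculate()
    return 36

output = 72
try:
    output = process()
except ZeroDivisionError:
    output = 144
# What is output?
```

Step-by-step execution trace:
1. output starts at 72.
2. try: `process()` calls `calculate()`.
3. `calculate()` evaluates `1 / 0`, which raises ZeroDivisionError; it propagates through process (uncaught).
4. `return 36` in process is not reached; the assignment to output does not complete.
5. `except ZeroDivisionError` matches → output = 144.
Result: 144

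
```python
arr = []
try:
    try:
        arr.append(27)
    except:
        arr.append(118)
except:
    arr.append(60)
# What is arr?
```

Step-by-step execution trace:
1. Inner try: `arr.append(27)` → arr = [27]. No exception raised.
2. Inner `except` is skipped.
3. Inner try completes normally; outer `except` is skipped.
Result: [27]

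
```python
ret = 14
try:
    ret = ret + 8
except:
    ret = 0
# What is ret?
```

Step-by-step execution trace:
1. ret starts at 14.
2. try: `ret = ret + 8` → ret = 22. No exception raised.
3. `except` is skipped.
Result: 22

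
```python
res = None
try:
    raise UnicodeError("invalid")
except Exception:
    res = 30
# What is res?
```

Step-by-step execution trace:
1. `raise UnicodeError(...)` raises UnicodeError.
2. `except Exception` matches (UnicodeError is a subclass of Exception) → res = 30.
Result: 30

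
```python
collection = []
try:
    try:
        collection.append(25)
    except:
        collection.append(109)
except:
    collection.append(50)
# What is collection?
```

Step-by-step execution trace:
1. Inner try: `collection.append(25)` → collection = [25]. No exception raised.
2. Inner `except` is skipped.
3. Inner try completes normally; outer `except` is skipped.
Result: [25]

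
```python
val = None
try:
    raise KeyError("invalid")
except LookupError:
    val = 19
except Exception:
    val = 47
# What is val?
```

Step-by-step execution trace:
1. `raise KeyError(...)` raises KeyError.
2. `except LookupError` matches (KeyError is a subclass of LookupError) → val = 19.
3. `except Exception` is not reached.
Result: 19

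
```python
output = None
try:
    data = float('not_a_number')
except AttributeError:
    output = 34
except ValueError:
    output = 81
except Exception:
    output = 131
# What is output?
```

Step-by-step execution trace:
1. `data = float('not_a_number')` raises ValueError.
2. `except AttributeError` does not match ValueError; skipped.
3. `except ValueError` matches → output = 81.
4. Remaining except clauses are skipped.
Result: 81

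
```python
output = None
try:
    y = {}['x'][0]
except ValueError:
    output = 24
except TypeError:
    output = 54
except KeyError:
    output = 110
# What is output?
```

Step-by-step execution trace:
1. `y = {}['x'][0]` raises KeyError.
2. `except ValueError` does not match KeyError; skipped.
3. `except TypeError` does not match KeyError; skipped.
4. `except KeyError` matches → output = 110.
Result: 110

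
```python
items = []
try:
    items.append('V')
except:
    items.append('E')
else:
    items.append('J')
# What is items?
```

Step-by-step execution trace:
1. try: `items.append('V')` → items = ['V']. No exception raised.
2. `except` is skipped.
3. `else` runs (try completed without exception): `items.append('J')` → items = ['V', 'J'].
Result: ['V', 'J']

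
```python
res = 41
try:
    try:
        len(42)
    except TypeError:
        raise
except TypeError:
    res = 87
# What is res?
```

Step-by-step execution trace:
1. Inner try: `len(42)` raises TypeError.
2. Inner `except TypeError` matches; bare `raise` re-raises the same TypeError.
3. Outer `except TypeError` matches → res = 87.
Result: 87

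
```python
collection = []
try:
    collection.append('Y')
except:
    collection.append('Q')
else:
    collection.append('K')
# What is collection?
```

Step-by-step execution trace:
1. try: `collection.append('Y')` → collection = ['Y']. No exception raised.
2. `except` is skipped.
3. `else` runs (try completed without exception): `collection.append('K')` → collection = ['Y', 'K'].
Result: ['Y', 'K']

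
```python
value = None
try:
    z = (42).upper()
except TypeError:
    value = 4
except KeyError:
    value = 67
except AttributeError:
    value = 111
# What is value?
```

Step-by-step execution trace:
1. `z = (42).upper()` raises AttributeError.
2. `except TypeError` does not match AttributeError; skipped.
3. `except KeyError` does not match AttributeError; skipped.
4. `except AttributeError` matches → value = 111.
Result: 111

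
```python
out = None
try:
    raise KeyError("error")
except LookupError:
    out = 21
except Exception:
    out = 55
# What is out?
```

Step-by-step execution trace:
1. `raise KeyError(...)` raises KeyError.
2. `except LookupError` matches (KeyError is a subclass of LookupError) → out = 21.
3. `except Exception` is not reached.
Result: 21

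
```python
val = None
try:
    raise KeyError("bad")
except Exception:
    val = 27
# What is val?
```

Step-by-step execution trace:
1. `raise KeyError(...)` raises KeyError.
2. `except Exception` matches (KeyError is a subclass of Exception) → val = 27.
Result: 27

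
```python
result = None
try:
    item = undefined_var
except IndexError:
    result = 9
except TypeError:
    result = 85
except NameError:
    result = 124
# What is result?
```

Step-by-step execution trace:
1. `item = undefined_var` raises NameError.
2. `except IndexError` does not match NameError; skipped.
3. `except TypeError` does not match NameError; skipped.
4. `except NameError` matches → result = 124.
Result: 124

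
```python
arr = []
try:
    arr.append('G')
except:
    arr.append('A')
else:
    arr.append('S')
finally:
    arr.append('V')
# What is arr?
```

Step-by-step execution trace:
1. try: `arr.append('G')` → arr = ['G']. No exception raised.
2. `except` is skipped.
3. `else` runs: `arr.append('S')` → arr = ['G', 'S'].
4. `finally` always runs: `arr.append('V')` → arr = ['G', 'S', 'V'].
Result: ['G', 'S', 'V']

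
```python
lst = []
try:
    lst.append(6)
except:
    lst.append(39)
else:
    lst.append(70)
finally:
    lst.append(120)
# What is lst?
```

Step-by-step execution trace:
1. try: `lst.append(6)` → lst = [6]. No exception raised.
2. `except` is skipped.
3. `else` runs: `lst.append(70)` → lst = [6, 70].
4. `finally` always runs: `lst.append(120)` → lst = [6, 70, 120].
Result: [6, 70, 120]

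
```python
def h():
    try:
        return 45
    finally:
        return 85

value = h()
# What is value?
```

Step-by-step execution trace:
1. `h()` enters try: `return 45` sets pending return value 45.
2. Before returning, `finally: return 85` runs and overrides the pending return.
3. h() returns 85 → value = 85.
Result: 85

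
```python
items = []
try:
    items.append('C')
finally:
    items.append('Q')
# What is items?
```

Step-by-step execution trace:
1. try: `items.append('C')` → items = ['C'].
2. The try body completes without raising.
3. finally always runs: `items.append('Q')` → items = ['C', 'Q'].
Result: ['C', 'Q']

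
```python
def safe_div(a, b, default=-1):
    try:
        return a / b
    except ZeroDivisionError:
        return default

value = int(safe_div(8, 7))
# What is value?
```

Step-by-step execution trace:
1. `safe_div(8, 7)` enters try: `return 8 / 7` → returns 1.1428571428571428. No exception raised.
2. `except ZeroDivisionError` is skipped.
3. `int(1.1428571428571428)` → 1 → value = 1.
Result: 1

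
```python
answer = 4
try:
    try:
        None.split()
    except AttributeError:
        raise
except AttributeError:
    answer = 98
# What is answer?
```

Step-by-step execution trace:
1. Inner try: `None.split()` raises AttributeError.
2. Inner `except AttributeError` matches; bare `raise` re-raises the same AttributeError.
3. Outer `except AttributeError` matches → answer = 98.
Result: 98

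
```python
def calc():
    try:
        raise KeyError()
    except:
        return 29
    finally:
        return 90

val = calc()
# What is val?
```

Step-by-step execution trace:
1. `calc()` enters try: `raise KeyError()` raises KeyError.
2. bare `except` matches → `return 29` sets pending return value 29.
3. Before returning, `finally: return 90` runs and overrides the pending return.
4. calc() returns 90 → val = 90.
Result: 90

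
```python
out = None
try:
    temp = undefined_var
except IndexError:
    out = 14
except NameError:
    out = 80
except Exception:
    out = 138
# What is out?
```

Step-by-step execution trace:
1. `temp = undefined_var` raises NameError.
2. `except IndexError` does not match NameError; skipped.
3. `except NameError` matches → out = 80.
4. Remaining except clauses are skipped.
Result: 80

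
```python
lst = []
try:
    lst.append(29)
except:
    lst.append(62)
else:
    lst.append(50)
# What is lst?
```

Step-by-step execution trace:
1. try: `lst.append(29)` → lst = [29]. No exception raised.
2. `except` is skipped.
3. `else` runs (try completed without exception): `lst.append(50)` → lst = [29, 50].
Result: [29, 50]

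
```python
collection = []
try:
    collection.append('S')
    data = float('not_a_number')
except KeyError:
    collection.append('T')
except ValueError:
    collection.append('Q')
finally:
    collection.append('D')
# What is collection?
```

Step-by-step execution trace:
1. try: `collection.append('S')` → collection = ['S'].
2. `data = float('not_a_number')` raises ValueError.
3. `except KeyError` does not match ValueError; skipped.
4. `except ValueError` matches → `collection.append('Q')` → collection = ['S', 'Q'].
5. finally always runs: `collection.append('D')` → collection = ['S', 'Q', 'D'].
Result: ['S', 'Q', 'D']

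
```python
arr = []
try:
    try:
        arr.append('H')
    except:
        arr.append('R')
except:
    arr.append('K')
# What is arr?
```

Step-by-step execution trace:
1. Inner try: `arr.append('H')` → arr = ['H']. No exception raised.
2. Inner `except` is skipped.
3. Inner try completes normally; outer `except` is skipped.
Result: ['H']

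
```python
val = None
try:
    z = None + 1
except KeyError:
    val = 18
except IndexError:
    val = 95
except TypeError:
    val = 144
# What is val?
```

Step-by-step execution trace:
1. `z = None + 1` raises TypeError.
2. `except KeyError` does not match TypeError; skipped.
3. `except IndexError` does not match TypeError; skipped.
4. `except TypeError` matches → val = 144.
Result: 144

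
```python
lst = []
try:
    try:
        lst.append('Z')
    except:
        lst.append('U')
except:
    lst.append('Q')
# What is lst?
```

Step-by-step execution trace:
1. Inner try: `lst.append('Z')` → lst = ['Z']. No exception raised.
2. Inner `except` is skipped.
3. Inner try completes normally; outer `except` is skipped.
Result: ['Z']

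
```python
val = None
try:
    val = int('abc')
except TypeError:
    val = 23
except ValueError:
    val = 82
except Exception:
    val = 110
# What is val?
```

Step-by-step execution trace:
1. `val = int('abc')` raises ValueError.
2. `except TypeError` does not match ValueError; skipped.
3. `except ValueError` matches → val = 82.
4. Remaining except clauses are skipped.
Result: 82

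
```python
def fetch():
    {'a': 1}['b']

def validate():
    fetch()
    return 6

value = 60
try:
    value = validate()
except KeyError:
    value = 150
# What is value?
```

Step-by-step execution trace:
1. value starts at 60.
2. try: `validate()` calls `fetch()`.
3. `fetch()` evaluates `{'a': 1}['b']`, which raises KeyError; it propagates through validate (uncaught).
4. `return 6` in validate is not reached; the assignment to value does not complete.
5. `except KeyError` matches → value = 150.
Result: 150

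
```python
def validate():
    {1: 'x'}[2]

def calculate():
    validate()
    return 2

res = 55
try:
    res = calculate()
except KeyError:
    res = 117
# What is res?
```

Step-by-step execution trace:
1. res starts at 55.
2. try: `calculate()` calls `validate()`.
3. `validate()` evaluates `{1: 'x'}[2]`, which raises KeyError; it propagates through calculate (uncaught).
4. `return 2` in calculate is not reached; the assignment to res does not complete.
5. `except KeyError` matches → res = 117.
Result: 117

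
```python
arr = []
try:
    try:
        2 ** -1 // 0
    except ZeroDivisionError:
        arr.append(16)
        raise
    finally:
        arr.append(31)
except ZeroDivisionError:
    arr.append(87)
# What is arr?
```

Step-by-step execution trace:
1. Inner try: `2 ** -1 // 0` raises ZeroDivisionError.
2. Inner `except ZeroDivisionError` matches → `arr.append(16)` → arr = [16].
3. bare `raise` re-raises ZeroDivisionError.
4. Inner `finally` runs during unwinding: `arr.append(31)` → arr = [16, 31].
5. Outer `except ZeroDivisionError` matches → `arr.append(87)` → arr = [16, 31, 87].
Result: [16, 31, 87]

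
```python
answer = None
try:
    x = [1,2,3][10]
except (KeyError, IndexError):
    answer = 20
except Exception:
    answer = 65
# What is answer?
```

Step-by-step execution trace:
1. `x = [1,2,3][10]` raises IndexError.
2. `except (KeyError, IndexError)` matches (IndexError is in the tuple) → answer = 20.
3. `except Exception` is not reached.
Result: 20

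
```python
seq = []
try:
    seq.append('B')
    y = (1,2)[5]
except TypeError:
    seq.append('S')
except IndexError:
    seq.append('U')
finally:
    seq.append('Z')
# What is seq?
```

Step-by-step execution trace:
1. try: `seq.append('B')` → seq = ['B'].
2. `y = (1,2)[5]` raises IndexError.
3. `except TypeError` does not match IndexError; skipped.
4. `except IndexError` matches → `seq.append('U')` → seq = ['B', 'U'].
5. finally always runs: `seq.append('Z')` → seq = ['B', 'U', 'Z'].
Result: ['B', 'U', 'Z']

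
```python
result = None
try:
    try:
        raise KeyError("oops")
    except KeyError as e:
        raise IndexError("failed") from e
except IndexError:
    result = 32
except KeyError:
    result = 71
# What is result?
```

Step-by-step execution trace:
1. Inner try raises KeyError; inner `except KeyError as e` catches it.
2. `raise IndexError(...) from e` raises IndexError (KeyError is attached as __cause__, but only IndexError is active).
3. Outer `except IndexError` matches → result = 32.
4. `except KeyError` is not reached.
Result: 32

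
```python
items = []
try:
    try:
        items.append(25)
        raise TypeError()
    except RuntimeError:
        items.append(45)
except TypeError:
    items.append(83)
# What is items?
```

Step-by-step execution trace:
1. Inner try: `items.append(25)` → items = [25].
2. `raise TypeError()` raises TypeError.
3. Inner `except RuntimeError` does not match TypeError; exception propagates to outer try.
4. Outer `except TypeError` matches → `items.append(83)` → items = [25, 83].
Result: [25, 83]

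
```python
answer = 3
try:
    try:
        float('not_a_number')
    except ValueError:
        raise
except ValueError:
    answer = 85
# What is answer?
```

Step-by-step execution trace:
1. Inner try: `float('not_a_number')` raises ValueError.
2. Inner `except ValueError` matches; bare `raise` re-raises the same ValueError.
3. Outer `except ValueError` matches → answer = 85.
Result: 85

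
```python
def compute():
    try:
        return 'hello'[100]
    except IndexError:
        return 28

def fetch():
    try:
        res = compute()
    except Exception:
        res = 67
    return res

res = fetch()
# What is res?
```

Step-by-step execution trace:
1. `fetch()` calls `compute()`.
2. In compute: `'hello'[100]` raises IndexError; `except IndexError` catches it → returns 28.
3. In fetch: `res = compute()` → res = 28. No exception reaches fetch.
4. `except Exception` is skipped; fetch returns 28.
5. res = 28.
Result: 28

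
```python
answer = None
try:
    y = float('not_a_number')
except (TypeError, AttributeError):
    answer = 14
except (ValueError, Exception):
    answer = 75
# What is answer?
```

Step-by-step execution trace:
1. `y = float('not_a_number')` raises ValueError.
2. `except (TypeError, AttributeError)` does not match ValueError; skipped.
3. `except (ValueError, Exception)` matches (ValueError is in the tuple) → answer = 75.
Result: 75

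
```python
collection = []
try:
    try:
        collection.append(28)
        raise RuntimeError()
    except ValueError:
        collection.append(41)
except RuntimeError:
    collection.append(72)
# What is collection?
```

Step-by-step execution trace:
1. Inner try: `collection.append(28)` → collection = [28].
2. `raise RuntimeError()` raises RuntimeError.
3. Inner `except ValueError` does not match RuntimeError; exception propagates to outer try.
4. Outer `except RuntimeError` matches → `collection.append(72)` → collection = [28, 72].
Result: [28, 72]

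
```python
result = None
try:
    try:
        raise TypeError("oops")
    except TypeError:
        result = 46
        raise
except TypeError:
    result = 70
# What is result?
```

Step-by-step execution trace:
1. Inner try: `raise TypeError("oops")` raises TypeError.
2. Inner `except TypeError` matches → result = 46.
3. bare `raise` re-raises the same TypeError.
4. Outer `except TypeError` matches → result = 70.
Result: 70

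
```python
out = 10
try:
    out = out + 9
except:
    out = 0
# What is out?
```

Step-by-step execution trace:
1. out starts at 10.
2. try: `out = out + 9` → out = 19. No exception raised.
3. `except` is skipped.
Result: 19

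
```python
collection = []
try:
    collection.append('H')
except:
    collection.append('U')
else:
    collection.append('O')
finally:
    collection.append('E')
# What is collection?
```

Step-by-step execution trace:
1. try: `collection.append('H')` → collection = ['H']. No exception raised.
2. `except` is skipped.
3. `else` runs: `collection.append('O')` → collection = ['H', 'O'].
4. `finally` always runs: `collection.append('E')` → collection = ['H', 'O', 'E'].
Result: ['H', 'O', 'E']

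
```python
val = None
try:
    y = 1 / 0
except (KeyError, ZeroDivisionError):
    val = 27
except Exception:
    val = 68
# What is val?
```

Step-by-step execution trace:
1. `y = 1 / 0` raises ZeroDivisionError.
2. `except (KeyError, ZeroDivisionError)` matches (ZeroDivisionError is in the tuple) → val = 27.
3. `except Exception` is not reached.
Result: 27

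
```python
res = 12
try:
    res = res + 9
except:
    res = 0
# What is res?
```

Step-by-step execution trace:
1. res starts at 12.
2. try: `res = res + 9` → res = 21. No exception raised.
3. `except` is skipped.
Result: 21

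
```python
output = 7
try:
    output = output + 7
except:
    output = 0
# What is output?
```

Step-by-step execution trace:
1. output starts at 7.
2. try: `output = output + 7` → output = 14. No exception raised.
3. `except` is skipped.
Result: 14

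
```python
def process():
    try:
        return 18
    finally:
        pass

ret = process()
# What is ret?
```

Step-by-step execution trace:
1. `process()` enters try: `return 18` sets pending return value 18.
2. Before returning, `finally: pass` runs (no effect).
3. process() returns 18 → ret = 18.
Result: 18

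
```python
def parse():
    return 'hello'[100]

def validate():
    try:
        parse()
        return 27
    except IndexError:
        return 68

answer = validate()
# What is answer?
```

Step-by-step execution trace:
1. `validate()` calls `parse()`.
2. `parse()` evaluates `'hello'[100]`, which raises IndexError; it propagates to the caller.
3. `return 27` is not reached.
4. `except IndexError` in validate matches → returns 68.
5. answer = 68.
Result: 68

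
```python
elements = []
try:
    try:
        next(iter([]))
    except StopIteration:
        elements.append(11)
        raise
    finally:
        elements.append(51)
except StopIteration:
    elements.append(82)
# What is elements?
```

Step-by-step execution trace:
1. Inner try: `next(iter([]))` raises StopIteration.
2. Inner `except StopIteration` matches → `elements.append(11)` → elements = [11].
3. bare `raise` re-raises StopIteration.
4. Inner `finally` runs during unwinding: `elements.append(51)` → elements = [11, 51].
5. Outer `except StopIteration` matches → `elements.append(82)` → elements = [11, 51, 82].
Result: [11, 51, 82]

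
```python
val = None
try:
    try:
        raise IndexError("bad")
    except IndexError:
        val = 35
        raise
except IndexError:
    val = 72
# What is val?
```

Step-by-step execution trace:
1. Inner try: `raise IndexError("bad")` raises IndexError.
2. Inner `except IndexError` matches → val = 35.
3. bare `raise` re-raises the same IndexError.
4. Outer `except IndexError` matches → val = 72.
Result: 72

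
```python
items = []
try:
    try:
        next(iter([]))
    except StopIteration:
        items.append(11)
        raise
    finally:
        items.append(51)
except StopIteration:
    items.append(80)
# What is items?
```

Step-by-step execution trace:
1. Inner try: `next(iter([]))` raises StopIteration.
2. Inner `except StopIteration` matches → `items.append(11)` → items = [11].
3. bare `raise` re-raises StopIteration.
4. Inner `finally` runs during unwinding: `items.append(51)` → items = [11, 51].
5. Outer `except StopIteration` matches → `items.append(80)` → items = [11, 51, 80].
Result: [11, 51, 80]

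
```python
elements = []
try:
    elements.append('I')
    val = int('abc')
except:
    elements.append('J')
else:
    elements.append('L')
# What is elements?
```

Step-by-step execution trace:
1. try: `elements.append('I')` → elements = ['I'].
2. `val = int('abc')` raises ValueError.
3. bare `except` matches → `elements.append('J')` → elements = ['I', 'J'].
4. `else` is skipped (an exception was raised).
Result: ['I', 'J']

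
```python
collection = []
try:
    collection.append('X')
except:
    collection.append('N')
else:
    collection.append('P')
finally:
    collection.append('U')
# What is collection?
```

Step-by-step execution trace:
1. try: `collection.append('X')` → collection = ['X']. No exception raised.
2. `except` is skipped.
3. `else` runs: `collection.append('P')` → collection = ['X', 'P'].
4. `finally` always runs: `collection.append('U')` → collection = ['X', 'P', 'U'].
Result: ['X', 'P', 'U']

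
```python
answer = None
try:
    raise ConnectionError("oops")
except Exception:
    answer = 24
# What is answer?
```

Step-by-step execution trace:
1. `raise ConnectionError(...)` raises ConnectionError.
2. `except Exception` matches (ConnectionError is a subclass of Exception) → answer = 24.
Result: 24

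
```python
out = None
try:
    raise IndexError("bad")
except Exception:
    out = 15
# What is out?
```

Step-by-step execution trace:
1. `raise IndexError(...)` raises IndexError.
2. `except Exception` matches (IndexError is a subclass of Exception) → out = 15.
Result: 15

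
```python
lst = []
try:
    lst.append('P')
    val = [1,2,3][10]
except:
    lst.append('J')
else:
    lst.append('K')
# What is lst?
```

Step-by-step execution trace:
1. try: `lst.append('P')` → lst = ['P'].
2. `val = [1,2,3][10]` raises IndexError.
3. bare `except` matches → `lst.append('J')` → lst = ['P', 'J'].
4. `else` is skipped (an exception was raised).
Result: ['P', 'J']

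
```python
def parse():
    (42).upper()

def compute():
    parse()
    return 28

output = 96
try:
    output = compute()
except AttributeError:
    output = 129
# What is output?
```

Step-by-step execution trace:
1. output starts at 96.
2. try: `compute()` calls `parse()`.
3. `parse()` evaluates `(42).upper()`, which raises AttributeError; it propagates through compute (uncaught).
4. `return 28` in compute is not reached; the assignment to output does not complete.
5. `except AttributeError` matches → output = 129.
Result: 129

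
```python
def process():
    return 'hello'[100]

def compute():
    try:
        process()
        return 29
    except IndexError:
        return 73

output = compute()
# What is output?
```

Step-by-step execution trace:
1. `compute()` calls `process()`.
2. `process()` evaluates `'hello'[100]`, which raises IndexError; it propagates to the caller.
3. `return 29` is not reached.
4. `except IndexError` in compute matches → returns 73.
5. output = 73.
Result: 73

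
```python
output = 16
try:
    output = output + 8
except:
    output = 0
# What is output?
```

Step-by-step execution trace:
1. output starts at 16.
2. try: `output = output + 8` → output = 24. No exception raised.
3. `except` is skipped.
Result: 24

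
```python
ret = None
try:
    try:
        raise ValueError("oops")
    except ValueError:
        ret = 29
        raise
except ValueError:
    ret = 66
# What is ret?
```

Step-by-step execution trace:
1. Inner try: `raise ValueError("oops")` raises ValueError.
2. Inner `except ValueError` matches → ret = 29.
3. bare `raise` re-raises the same ValueError.
4. Outer `except ValueError` matches → ret = 66.
Result: 66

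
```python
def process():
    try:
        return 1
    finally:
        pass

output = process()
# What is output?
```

Step-by-step execution trace:
1. `process()` enters try: `return 1` sets pending return value 1.
2. Before returning, `finally: pass` runs (no effect).
3. process() returns 1 → output = 1.
Result: 1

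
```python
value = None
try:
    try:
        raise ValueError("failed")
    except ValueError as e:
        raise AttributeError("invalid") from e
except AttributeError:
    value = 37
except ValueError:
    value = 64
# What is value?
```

Step-by-step execution trace:
1. Inner try raises ValueError; inner `except ValueError as e` catches it.
2. `raise AttributeError(...) from e` raises AttributeError (ValueError is attached as __cause__, but only AttributeError is active).
3. Outer `except AttributeError` matches → value = 37.
4. `except ValueError` is not reached.
Result: 37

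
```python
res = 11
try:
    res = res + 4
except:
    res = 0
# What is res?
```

Step-by-step execution trace:
1. res starts at 11.
2. try: `res = res + 4` → res = 15. No exception raised.
3. `except` is skipped.
Result: 15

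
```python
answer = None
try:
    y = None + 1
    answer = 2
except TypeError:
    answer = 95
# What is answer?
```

Step-by-step execution trace:
1. `y = None + 1` raises TypeError.
2. `answer = 2` is not reached.
3. `except TypeError` matches → answer = 95.
Result: 95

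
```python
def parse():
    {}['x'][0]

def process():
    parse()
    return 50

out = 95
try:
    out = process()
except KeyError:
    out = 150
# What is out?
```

Step-by-step execution trace:
1. out starts at 95.
2. try: `process()` calls `parse()`.
3. `parse()` evaluates `{}['x'][0]`, which raises KeyError; it propagates through process (uncaught).
4. `return 50` in process is not reached; the assignment to out does not complete.
5. `except KeyError` matches → out = 150.
Result: 150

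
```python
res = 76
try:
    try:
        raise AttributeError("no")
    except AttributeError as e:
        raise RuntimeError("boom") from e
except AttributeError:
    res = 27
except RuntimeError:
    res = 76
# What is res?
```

Step-by-step execution trace:
1. Inner try raises AttributeError; inner `except AttributeError as e` catches it.
2. `raise RuntimeError(...) from e` raises RuntimeError (AttributeError is attached as __cause__, but only RuntimeError is active).
3. Outer `except AttributeError` does not match RuntimeError; skipped.
4. Outer `except RuntimeError` matches → res = 76.
Result: 76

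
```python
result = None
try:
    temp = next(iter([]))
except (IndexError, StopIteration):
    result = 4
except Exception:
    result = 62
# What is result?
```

Step-by-step execution trace:
1. `temp = next(iter([]))` raises StopIteration.
2. `except (IndexError, StopIteration)` matches (StopIteration is in the tuple) → result = 4.
3. `except Exception` is not reached.
Result: 4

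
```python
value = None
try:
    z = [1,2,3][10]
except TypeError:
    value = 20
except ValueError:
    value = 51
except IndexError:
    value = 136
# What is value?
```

Step-by-step execution trace:
1. `z = [1,2,3][10]` raises IndexError.
2. `except TypeError` does not match IndexError; skipped.
3. `except ValueError` does not match IndexError; skipped.
4. `except IndexError` matches → value = 136.
Result: 136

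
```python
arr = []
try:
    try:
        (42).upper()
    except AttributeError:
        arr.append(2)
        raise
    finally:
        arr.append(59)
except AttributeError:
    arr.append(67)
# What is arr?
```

Step-by-step execution trace:
1. Inner try: `(42).upper()` raises AttributeError.
2. Inner `except AttributeError` matches → `arr.append(2)` → arr = [2].
3. bare `raise` re-raises AttributeError.
4. Inner `finally` runs during unwinding: `arr.append(59)` → arr = [2, 59].
5. Outer `except AttributeError` matches → `arr.append(67)` → arr = [2, 59, 67].
Result: [2, 59, 67]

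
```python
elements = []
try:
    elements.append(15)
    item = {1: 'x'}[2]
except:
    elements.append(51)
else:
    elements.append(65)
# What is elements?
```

Step-by-step execution trace:
1. try: `elements.append(15)` → elements = [15].
2. `item = {1: 'x'}[2]` raises KeyError.
3. bare `except` matches → `elements.append(51)` → elements = [15, 51].
4. `else` is skipped (an exception was raised).
Result: [15, 51]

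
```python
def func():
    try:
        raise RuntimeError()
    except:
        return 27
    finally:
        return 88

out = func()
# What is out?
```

Step-by-step execution trace:
1. `func()` enters try: `raise RuntimeError()` raises RuntimeError.
2. bare `except` matches → `return 27` sets pending return value 27.
3. Before returning, `finally: return 88` runs and overrides the pending return.
4. func() returns 88 → out = 88.
Result: 88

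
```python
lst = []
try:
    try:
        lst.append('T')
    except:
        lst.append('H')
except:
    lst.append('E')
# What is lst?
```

Step-by-step execution trace:
1. Inner try: `lst.append('T')` → lst = ['T']. No exception raised.
2. Inner `except` is skipped.
3. Inner try completes normally; outer `except` is skipped.
Result: ['T']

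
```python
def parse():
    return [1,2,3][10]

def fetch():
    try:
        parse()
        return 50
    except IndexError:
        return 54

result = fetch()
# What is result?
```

Step-by-step execution trace:
1. `fetch()` calls `parse()`.
2. `parse()` evaluates `[1,2,3][10]`, which raises IndexError; it propagates to the caller.
3. `return 50` is not reached.
4. `except IndexError` in fetch matches → returns 54.
5. result = 54.
Result: 54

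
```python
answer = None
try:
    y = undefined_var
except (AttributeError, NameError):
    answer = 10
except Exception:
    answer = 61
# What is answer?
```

Step-by-step execution trace:
1. `y = undefined_var` raises NameError.
2. `except (AttributeError, NameError)` matches (NameError is in the tuple) → answer = 10.
3. `except Exception` is not reached.
Result: 10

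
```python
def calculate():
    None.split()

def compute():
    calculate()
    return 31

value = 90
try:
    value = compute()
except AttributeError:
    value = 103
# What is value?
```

Step-by-step execution trace:
1. value starts at 90.
2. try: `compute()` calls `calculate()`.
3. `calculate()` evaluates `None.split()`, which raises AttributeError; it propagates through compute (uncaught).
4. `return 31` in compute is not reached; the assignment to value does not complete.
5. `except AttributeError` matches → value = 103.
Result: 103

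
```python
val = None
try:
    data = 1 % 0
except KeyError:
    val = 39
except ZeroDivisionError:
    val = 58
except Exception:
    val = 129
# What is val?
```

Step-by-step execution trace:
1. `data = 1 % 0` raises ZeroDivisionError.
2. `except KeyError` does not match ZeroDivisionError; skipped.
3. `except ZeroDivisionError` matches → val = 58.
4. Remaining except clauses are skipped.
Result: 58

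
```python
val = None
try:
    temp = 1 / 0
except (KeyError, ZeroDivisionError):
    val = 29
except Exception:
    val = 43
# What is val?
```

Step-by-step execution trace:
1. `temp = 1 / 0` raises ZeroDivisionError.
2. `except (KeyError, ZeroDivisionError)` matches (ZeroDivisionError is in the tuple) → val = 29.
3. `except Exception` is not reached.
Result: 29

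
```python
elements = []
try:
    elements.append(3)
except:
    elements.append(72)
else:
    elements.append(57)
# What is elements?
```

Step-by-step execution trace:
1. try: `elements.append(3)` → elements = [3]. No exception raised.
2. `except` is skipped.
3. `else` runs (try completed without exception): `elements.append(57)` → elements = [3, 57].
Result: [3, 57]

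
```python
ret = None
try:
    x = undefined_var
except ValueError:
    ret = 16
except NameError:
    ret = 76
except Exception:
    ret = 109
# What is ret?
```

Step-by-step execution trace:
1. `x = undefined_var` raises NameError.
2. `except ValueError` does not match NameError; skipped.
3. `except NameError` matches → ret = 76.
4. Remaining except clauses are skipped.
Result: 76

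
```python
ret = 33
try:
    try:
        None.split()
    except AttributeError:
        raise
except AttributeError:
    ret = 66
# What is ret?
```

Step-by-step execution trace:
1. Inner try: `None.split()` raises AttributeError.
2. Inner `except AttributeError` matches; bare `raise` re-raises the same AttributeError.
3. Outer `except AttributeError` matches → ret = 66.
Result: 66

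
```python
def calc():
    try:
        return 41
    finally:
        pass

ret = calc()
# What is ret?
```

Step-by-step execution trace:
1. `calc()` enters try: `return 41` sets pending return value 41.
2. Before returning, `finally: pass` runs (no effect).
3. calc() returns 41 → ret = 41.
Result: 41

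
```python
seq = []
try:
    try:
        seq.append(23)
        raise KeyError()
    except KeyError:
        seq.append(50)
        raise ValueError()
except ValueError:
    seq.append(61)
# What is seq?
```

Step-by-step execution trace:
1. Inner try: `seq.append(23)` → seq = [23].
2. `raise KeyError()` raises KeyError.
3. Inner `except KeyError` matches → `seq.append(50)` → seq = [23, 50].
4. `raise ValueError()` raises ValueError; propagates to outer try.
5. Outer `except ValueError` matches → `seq.append(61)` → seq = [23, 50, 61].
Result: [23, 50, 61]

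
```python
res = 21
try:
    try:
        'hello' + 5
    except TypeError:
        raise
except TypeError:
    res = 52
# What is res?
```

Step-by-step execution trace:
1. Inner try: `'hello' + 5` raises TypeError.
2. Inner `except TypeError` matches; bare `raise` re-raises the same TypeError.
3. Outer `except TypeError` matches → res = 52.
Result: 52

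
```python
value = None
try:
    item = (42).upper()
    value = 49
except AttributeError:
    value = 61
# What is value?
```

Step-by-step execution trace:
1. `item = (42).upper()` raises AttributeError.
2. `value = 49` is not reached.
3. `except AttributeError` matches → value = 61.
Result: 61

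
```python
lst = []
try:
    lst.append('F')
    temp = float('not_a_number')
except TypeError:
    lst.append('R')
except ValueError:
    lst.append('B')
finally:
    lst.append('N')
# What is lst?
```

Step-by-step execution trace:
1. try: `lst.append('F')` → lst = ['F'].
2. `temp = float('not_a_number')` raises ValueError.
3. `except TypeError` does not match ValueError; skipped.
4. `except ValueError` matches → `lst.append('B')` → lst = ['F', 'B'].
5. finally always runs: `lst.append('N')` → lst = ['F', 'B', 'N'].
Result: ['F', 'B', 'N']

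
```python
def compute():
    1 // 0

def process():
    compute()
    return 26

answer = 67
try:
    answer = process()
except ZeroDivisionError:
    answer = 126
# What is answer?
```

Step-by-step execution trace:
1. answer starts at 67.
2. try: `process()` calls `compute()`.
3. `compute()` evaluates `1 // 0`, which raises ZeroDivisionError; it propagates through process (uncaught).
4. `return 26` in process is not reached; the assignment to answer does not complete.
5. `except ZeroDivisionError` matches → answer = 126.
Result: 126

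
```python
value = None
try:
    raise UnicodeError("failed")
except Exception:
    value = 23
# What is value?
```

Step-by-step execution trace:
1. `raise UnicodeError(...)` raises UnicodeError.
2. `except Exception` matches (UnicodeError is a subclass of Exception) → value = 23.
Result: 23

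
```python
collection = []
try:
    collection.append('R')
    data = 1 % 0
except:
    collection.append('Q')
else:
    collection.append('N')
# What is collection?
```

Step-by-step execution trace:
1. try: `collection.append('R')` → collection = ['R'].
2. `data = 1 % 0` raises ZeroDivisionError.
3. bare `except` matches → `collection.append('Q')` → collection = ['R', 'Q'].
4. `else` is skipped (an exception was raised).
Result: ['R', 'Q']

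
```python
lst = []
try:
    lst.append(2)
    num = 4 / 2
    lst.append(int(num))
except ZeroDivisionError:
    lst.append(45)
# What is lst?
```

Step-by-step execution trace:
1. try: `lst.append(2)` → lst = [2].
2. `num = 4 / 2` → num = 2.0. No exception raised.
3. `lst.append(int(num))` → lst = [2, 2].
4. `except ZeroDivisionError` is skipped (no exception was raised).
Result: [2, 2]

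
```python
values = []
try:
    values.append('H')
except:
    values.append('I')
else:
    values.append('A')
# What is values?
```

Step-by-step execution trace:
1. try: `values.append('H')` → values = ['H']. No exception raised.
2. `except` is skipped.
3. `else` runs (try completed without exception): `values.append('A')` → values = ['H', 'A'].
Result: ['H', 'A']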